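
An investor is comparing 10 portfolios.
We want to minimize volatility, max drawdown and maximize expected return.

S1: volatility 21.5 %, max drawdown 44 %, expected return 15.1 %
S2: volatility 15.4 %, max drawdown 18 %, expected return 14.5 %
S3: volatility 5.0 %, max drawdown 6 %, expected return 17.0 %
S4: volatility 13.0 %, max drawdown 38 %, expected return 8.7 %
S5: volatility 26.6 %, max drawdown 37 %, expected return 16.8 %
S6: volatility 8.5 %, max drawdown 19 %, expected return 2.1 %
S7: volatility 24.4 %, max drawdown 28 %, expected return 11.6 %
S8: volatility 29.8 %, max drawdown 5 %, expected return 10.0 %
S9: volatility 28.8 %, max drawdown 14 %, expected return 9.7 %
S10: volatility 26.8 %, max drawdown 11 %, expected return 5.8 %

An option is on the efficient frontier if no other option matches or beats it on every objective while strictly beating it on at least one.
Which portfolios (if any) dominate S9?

S3

S3: volatility 5.0≤28.8, max drawdown 6≤14, expected return 17.0≥9.7 — dominates S9.
Others (S1, S2, S4, S5, S6, S7, S8, S10) are each worse than S9 on at least one objective.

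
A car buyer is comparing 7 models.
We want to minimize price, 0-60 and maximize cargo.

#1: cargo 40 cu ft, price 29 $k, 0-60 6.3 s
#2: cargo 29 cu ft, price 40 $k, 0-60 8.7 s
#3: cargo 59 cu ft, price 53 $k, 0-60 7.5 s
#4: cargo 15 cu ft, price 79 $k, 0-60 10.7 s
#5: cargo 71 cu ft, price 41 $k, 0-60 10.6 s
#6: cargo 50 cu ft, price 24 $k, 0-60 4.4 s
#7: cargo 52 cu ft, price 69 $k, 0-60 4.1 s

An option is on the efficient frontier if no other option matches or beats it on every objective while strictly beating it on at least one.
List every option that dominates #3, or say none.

#1: worse on cargo (40 vs 59).
#2: worse on cargo (29 vs 59).
#4: worse on cargo (15 vs 59).
#5: worse on 0-60 (10.6 vs 7.5).
#6: worse on cargo (50 vs 59).
#7: worse on cargo (52 vs 59).
No option dominates #3.

none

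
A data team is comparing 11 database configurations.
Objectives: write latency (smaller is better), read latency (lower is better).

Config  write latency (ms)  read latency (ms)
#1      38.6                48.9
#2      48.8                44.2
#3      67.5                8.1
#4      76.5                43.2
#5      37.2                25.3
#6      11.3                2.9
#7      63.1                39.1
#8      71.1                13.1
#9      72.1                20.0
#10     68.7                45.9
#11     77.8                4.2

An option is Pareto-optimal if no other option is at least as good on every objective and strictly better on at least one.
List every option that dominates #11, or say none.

#6

#6: write latency 11.3≤77.8, read latency 2.9≤4.2 — dominates #11.
Others (#1, #2, #3, #4, #5, #7, #8, #9, #10) are each worse than #11 on at least one objective.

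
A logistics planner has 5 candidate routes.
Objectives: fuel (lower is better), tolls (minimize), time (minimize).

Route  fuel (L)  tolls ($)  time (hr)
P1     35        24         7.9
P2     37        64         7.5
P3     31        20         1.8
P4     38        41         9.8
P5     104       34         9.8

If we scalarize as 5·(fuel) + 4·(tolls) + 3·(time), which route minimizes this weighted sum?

P3

P1: 5·35 + 4·24 + 3·7.9 = 294.7
P2: 5·37 + 4·64 + 3·7.5 = 463.5
P3: 5·31 + 4·20 + 3·1.8 = 240.4
P4: 5·38 + 4·41 + 3·9.8 = 383.4
P5: 5·104 + 4·34 + 3·9.8 = 685.4
Lowest: P3 at 240.4.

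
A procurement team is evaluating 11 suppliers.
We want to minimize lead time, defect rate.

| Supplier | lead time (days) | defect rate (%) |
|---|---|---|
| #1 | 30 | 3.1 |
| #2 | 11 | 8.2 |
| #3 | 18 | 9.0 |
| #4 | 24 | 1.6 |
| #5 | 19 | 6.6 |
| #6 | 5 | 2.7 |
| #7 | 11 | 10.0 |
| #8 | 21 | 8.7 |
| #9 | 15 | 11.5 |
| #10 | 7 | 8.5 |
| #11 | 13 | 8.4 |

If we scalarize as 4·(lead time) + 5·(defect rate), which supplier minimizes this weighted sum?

#6

#1: 4·30 + 5·3.1 = 135.5
#2: 4·11 + 5·8.2 = 85.0
#3: 4·18 + 5·9.0 = 117.0
#4: 4·24 + 5·1.6 = 104.0
#5: 4·19 + 5·6.6 = 109.0
#6: 4·5 + 5·2.7 = 33.5
#7: 4·11 + 5·10.0 = 94.0
#8: 4·21 + 5·8.7 = 127.5
#9: 4·15 + 5·11.5 = 117.5
#10: 4·7 + 5·8.5 = 70.5
#11: 4·13 + 5·8.4 = 94.0
Lowest: #6 at 33.5.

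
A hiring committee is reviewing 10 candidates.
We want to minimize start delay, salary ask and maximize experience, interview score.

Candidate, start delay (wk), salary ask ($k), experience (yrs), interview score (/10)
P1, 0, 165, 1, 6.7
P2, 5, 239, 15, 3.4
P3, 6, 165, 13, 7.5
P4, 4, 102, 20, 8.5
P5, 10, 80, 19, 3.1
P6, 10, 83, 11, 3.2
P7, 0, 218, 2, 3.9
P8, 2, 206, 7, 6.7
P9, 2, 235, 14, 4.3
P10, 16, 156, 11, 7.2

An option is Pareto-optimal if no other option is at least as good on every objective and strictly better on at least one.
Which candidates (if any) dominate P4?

P1: worse on salary ask (165 vs 102).
P2: worse on start delay (5 vs 4).
P3: worse on start delay (6 vs 4).
P5: worse on start delay (10 vs 4).
P6: worse on start delay (10 vs 4).
P7: worse on salary ask (218 vs 102).
P8: worse on salary ask (206 vs 102).
P9: worse on salary ask (235 vs 102).
P10: worse on start delay (16 vs 4).
No option dominates P4.

none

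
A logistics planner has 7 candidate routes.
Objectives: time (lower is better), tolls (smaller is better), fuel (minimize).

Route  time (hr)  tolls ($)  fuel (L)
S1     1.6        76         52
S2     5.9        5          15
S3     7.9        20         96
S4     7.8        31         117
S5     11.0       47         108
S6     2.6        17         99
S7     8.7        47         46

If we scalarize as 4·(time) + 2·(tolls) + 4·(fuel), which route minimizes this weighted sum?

S1: 4·1.6 + 2·76 + 4·52 = 366.4
S2: 4·5.9 + 2·5 + 4·15 = 93.6
S3: 4·7.9 + 2·20 + 4·96 = 455.6
S4: 4·7.8 + 2·31 + 4·117 = 561.2
S5: 4·11.0 + 2·47 + 4·108 = 570.0
S6: 4·2.6 + 2·17 + 4·99 = 440.4
S7: 4·8.7 + 2·47 + 4·46 = 312.8
Lowest: S2 at 93.6.

S2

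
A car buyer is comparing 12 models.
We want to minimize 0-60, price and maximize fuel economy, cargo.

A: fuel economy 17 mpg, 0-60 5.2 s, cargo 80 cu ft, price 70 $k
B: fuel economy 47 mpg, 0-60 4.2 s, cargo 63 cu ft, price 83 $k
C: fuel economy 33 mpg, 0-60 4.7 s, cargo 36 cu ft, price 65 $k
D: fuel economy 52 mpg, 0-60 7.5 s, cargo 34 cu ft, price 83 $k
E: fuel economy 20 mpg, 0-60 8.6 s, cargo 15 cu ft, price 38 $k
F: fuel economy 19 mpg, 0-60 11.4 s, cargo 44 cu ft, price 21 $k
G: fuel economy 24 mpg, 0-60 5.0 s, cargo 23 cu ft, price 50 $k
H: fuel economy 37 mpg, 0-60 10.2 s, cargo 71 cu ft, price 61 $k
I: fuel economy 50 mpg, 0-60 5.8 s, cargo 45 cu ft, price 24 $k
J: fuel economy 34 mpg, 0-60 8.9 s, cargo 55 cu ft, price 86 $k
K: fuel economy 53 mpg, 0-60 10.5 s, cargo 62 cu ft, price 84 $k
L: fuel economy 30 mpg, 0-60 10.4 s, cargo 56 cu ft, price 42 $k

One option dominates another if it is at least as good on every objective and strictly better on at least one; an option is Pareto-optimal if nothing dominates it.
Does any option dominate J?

Yes

B vs J: fuel economy 47≥34, 0-60 4.2≤8.9, cargo 63≥55, price 83≤86 — B is at least as good on every objective and strictly better on at least one, so B dominates J.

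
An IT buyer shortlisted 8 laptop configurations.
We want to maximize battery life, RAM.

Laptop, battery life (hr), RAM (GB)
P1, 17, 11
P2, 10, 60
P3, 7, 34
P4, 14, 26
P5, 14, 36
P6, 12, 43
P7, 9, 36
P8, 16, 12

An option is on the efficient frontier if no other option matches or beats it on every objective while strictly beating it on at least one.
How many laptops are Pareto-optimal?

P1: not dominated (best battery life).
P2: not dominated (best RAM).
P3: dominated by P2 (battery life 10≥7, RAM 60≥34).
P4: dominated by P5 (battery life 14≥14, RAM 36≥26).
P5: not dominated.
P6: not dominated.
P7: dominated by P2 (battery life 10≥9, RAM 60≥36).
P8: not dominated.
Pareto-optimal: P1, P2, P5, P6, P8 → 5.

5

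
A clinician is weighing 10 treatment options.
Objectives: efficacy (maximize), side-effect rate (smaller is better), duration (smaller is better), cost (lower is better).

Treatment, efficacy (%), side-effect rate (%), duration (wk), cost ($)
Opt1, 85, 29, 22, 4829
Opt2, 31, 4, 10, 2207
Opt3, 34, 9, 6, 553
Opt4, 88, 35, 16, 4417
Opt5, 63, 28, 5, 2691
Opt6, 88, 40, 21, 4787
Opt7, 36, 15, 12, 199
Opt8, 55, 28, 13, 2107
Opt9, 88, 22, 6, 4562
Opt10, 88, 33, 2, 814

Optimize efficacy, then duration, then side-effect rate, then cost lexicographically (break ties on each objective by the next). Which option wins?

Opt10

First maximize efficacy: best is 88, kept {Opt4, Opt6, Opt9, Opt10}.
Then minimize duration: best is 2, kept {Opt10}.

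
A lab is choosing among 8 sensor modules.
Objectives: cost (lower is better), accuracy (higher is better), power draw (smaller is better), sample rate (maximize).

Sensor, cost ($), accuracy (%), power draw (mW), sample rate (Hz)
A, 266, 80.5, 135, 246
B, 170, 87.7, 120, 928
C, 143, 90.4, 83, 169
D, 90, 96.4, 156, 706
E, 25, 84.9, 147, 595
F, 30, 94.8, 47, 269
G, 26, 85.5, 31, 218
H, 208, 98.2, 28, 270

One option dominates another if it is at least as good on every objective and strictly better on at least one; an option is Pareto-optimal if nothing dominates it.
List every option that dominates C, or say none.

F: cost 30≤143, accuracy 94.8≥90.4, power draw 47≤83, sample rate 269≥169 — dominates C.
Others (A, B, D, E, G, H) are each worse than C on at least one objective.

F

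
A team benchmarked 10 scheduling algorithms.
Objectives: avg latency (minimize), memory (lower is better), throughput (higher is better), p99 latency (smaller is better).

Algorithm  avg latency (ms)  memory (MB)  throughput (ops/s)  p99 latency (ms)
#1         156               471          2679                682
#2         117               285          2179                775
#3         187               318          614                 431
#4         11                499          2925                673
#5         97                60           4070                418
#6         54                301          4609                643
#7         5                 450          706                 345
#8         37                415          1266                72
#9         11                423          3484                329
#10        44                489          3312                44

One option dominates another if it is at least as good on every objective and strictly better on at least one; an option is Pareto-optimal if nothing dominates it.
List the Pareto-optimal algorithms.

#5, #6, #7, #8, #9, #10

#1: dominated by #5 (avg latency 97≤156, memory 60≤471, throughput 4070≥2679, p99 latency 418≤682).
#2: dominated by #5 (avg latency 97≤117, memory 60≤285, throughput 4070≥2179, p99 latency 418≤775).
#3: dominated by #5 (avg latency 97≤187, memory 60≤318, throughput 4070≥614, p99 latency 418≤431).
#4: dominated by #9 (avg latency 11≤11, memory 423≤499, throughput 3484≥2925, p99 latency 329≤673).
#5: not dominated (best memory).
#6: not dominated (best throughput).
#7: not dominated (best avg latency).
#8: not dominated.
#9: not dominated.
#10: not dominated (best p99 latency).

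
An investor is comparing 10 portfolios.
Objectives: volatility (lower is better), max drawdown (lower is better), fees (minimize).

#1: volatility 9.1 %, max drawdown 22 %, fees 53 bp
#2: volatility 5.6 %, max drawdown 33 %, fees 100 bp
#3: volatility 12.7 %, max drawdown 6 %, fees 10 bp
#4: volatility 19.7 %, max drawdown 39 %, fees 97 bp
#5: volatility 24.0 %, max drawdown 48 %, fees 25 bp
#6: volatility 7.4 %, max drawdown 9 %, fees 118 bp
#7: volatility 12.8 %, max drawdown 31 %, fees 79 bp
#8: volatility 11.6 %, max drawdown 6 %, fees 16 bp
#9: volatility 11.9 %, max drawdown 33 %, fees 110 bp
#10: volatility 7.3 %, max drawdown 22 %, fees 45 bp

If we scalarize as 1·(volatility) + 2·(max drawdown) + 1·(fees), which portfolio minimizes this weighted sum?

#1: 1·9.1 + 2·22 + 1·53 = 106.1
#2: 1·5.6 + 2·33 + 1·100 = 171.6
#3: 1·12.7 + 2·6 + 1·10 = 34.7
#4: 1·19.7 + 2·39 + 1·97 = 194.7
#5: 1·24.0 + 2·48 + 1·25 = 145.0
#6: 1·7.4 + 2·9 + 1·118 = 143.4
#7: 1·12.8 + 2·31 + 1·79 = 153.8
#8: 1·11.6 + 2·6 + 1·16 = 39.6
#9: 1·11.9 + 2·33 + 1·110 = 187.9
#10: 1·7.3 + 2·22 + 1·45 = 96.3
Lowest: #3 at 34.7.

#3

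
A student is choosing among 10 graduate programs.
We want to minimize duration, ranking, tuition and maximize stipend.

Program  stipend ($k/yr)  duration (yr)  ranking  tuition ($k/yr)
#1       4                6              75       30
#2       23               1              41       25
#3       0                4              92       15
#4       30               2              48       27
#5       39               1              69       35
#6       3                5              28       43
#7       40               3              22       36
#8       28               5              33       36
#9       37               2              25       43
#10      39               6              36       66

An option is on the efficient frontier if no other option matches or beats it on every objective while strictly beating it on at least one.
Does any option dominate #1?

Yes

#2 vs #1: stipend 23≥4, duration 1≤6, ranking 41≤75, tuition 25≤30 — #2 is at least as good on every objective and strictly better on at least one, so #2 dominates #1.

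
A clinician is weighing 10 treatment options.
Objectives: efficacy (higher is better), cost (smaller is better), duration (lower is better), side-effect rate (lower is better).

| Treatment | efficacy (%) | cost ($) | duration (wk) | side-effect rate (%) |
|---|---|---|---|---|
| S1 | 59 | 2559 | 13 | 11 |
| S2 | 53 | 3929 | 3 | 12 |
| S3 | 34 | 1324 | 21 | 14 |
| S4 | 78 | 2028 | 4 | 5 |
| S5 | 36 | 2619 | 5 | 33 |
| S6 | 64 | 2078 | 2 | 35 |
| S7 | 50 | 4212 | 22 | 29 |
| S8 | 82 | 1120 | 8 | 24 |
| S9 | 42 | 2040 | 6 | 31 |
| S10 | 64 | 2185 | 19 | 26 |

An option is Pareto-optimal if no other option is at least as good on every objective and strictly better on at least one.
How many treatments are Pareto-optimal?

5

S1: dominated by S4 (efficacy 78≥59, cost 2028≤2559, duration 4≤13, side-effect rate 5≤11).
S2: not dominated.
S3: not dominated.
S4: not dominated (best side-effect rate).
S5: dominated by S4 (efficacy 78≥36, cost 2028≤2619, duration 4≤5, side-effect rate 5≤33).
S6: not dominated (best duration).
S7: dominated by S1 (efficacy 59≥50, cost 2559≤4212, duration 13≤22, side-effect rate 11≤29).
S8: not dominated (best efficacy).
S9: dominated by S4 (efficacy 78≥42, cost 2028≤2040, duration 4≤6, side-effect rate 5≤31).
S10: dominated by S4 (efficacy 78≥64, cost 2028≤2185, duration 4≤19, side-effect rate 5≤26).
Pareto-optimal: S2, S3, S4, S6, S8 → 5.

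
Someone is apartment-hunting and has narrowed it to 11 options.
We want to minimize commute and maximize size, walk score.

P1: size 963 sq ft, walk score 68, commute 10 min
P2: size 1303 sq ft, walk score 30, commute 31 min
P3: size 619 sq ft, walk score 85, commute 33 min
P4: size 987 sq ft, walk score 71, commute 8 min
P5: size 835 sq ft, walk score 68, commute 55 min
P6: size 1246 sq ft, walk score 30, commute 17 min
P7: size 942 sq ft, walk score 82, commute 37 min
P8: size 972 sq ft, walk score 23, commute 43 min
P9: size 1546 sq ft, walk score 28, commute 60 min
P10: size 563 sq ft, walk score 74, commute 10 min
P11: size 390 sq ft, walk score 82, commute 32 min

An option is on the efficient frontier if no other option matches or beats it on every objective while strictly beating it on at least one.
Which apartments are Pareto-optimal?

P2, P3, P4, P6, P7, P9, P10, P11

P1: dominated by P4 (size 987≥963, walk score 71≥68, commute 8≤10).
P2: not dominated.
P3: not dominated (best walk score).
P4: not dominated (best commute).
P5: dominated by P1 (size 963≥835, walk score 68≥68, commute 10≤55).
P6: not dominated.
P7: not dominated.
P8: dominated by P2 (size 1303≥972, walk score 30≥23, commute 31≤43).
P9: not dominated (best size).
P10: not dominated.
P11: not dominated.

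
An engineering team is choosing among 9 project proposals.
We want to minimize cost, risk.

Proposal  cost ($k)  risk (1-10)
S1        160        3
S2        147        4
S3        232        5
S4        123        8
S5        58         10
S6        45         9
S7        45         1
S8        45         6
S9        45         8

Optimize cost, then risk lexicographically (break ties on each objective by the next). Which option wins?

S7

First minimize cost: best is 45, kept {S6, S7, S8, S9}.
Then minimize risk: best is 1, kept {S7}.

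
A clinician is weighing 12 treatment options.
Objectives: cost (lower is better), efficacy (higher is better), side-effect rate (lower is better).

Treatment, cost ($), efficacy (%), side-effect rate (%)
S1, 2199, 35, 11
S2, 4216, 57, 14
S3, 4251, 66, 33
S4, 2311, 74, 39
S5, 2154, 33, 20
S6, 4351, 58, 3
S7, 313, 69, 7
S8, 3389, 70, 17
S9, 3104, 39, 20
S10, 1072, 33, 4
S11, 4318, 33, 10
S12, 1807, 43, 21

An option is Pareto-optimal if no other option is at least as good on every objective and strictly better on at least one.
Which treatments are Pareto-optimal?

S4, S6, S7, S8, S10

S1: dominated by S7 (cost 313≤2199, efficacy 69≥35, side-effect rate 7≤11).
S2: dominated by S7 (cost 313≤4216, efficacy 69≥57, side-effect rate 7≤14).
S3: dominated by S7 (cost 313≤4251, efficacy 69≥66, side-effect rate 7≤33).
S4: not dominated (best efficacy).
S5: dominated by S7 (cost 313≤2154, efficacy 69≥33, side-effect rate 7≤20).
S6: not dominated (best side-effect rate).
S7: not dominated (best cost).
S8: not dominated.
S9: dominated by S7 (cost 313≤3104, efficacy 69≥39, side-effect rate 7≤20).
S10: not dominated.
S11: dominated by S7 (cost 313≤4318, efficacy 69≥33, side-effect rate 7≤10).
S12: dominated by S7 (cost 313≤1807, efficacy 69≥43, side-effect rate 7≤21).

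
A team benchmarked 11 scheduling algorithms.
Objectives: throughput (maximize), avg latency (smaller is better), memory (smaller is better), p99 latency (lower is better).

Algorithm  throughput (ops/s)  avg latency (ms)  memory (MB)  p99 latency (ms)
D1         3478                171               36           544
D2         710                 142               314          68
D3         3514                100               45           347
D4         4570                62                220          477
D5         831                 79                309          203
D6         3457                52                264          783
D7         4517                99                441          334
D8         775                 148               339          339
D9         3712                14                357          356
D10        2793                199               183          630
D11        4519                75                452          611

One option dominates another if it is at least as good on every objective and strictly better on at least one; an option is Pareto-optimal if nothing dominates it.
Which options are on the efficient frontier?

D1: not dominated (best memory).
D2: not dominated (best p99 latency).
D3: not dominated.
D4: not dominated (best throughput).
D5: not dominated.
D6: not dominated.
D7: not dominated.
D8: dominated by D5 (throughput 831≥775, avg latency 79≤148, memory 309≤339, p99 latency 203≤339).
D9: not dominated (best avg latency).
D10: dominated by D1 (throughput 3478≥2793, avg latency 171≤199, memory 36≤183, p99 latency 544≤630).
D11: dominated by D4 (throughput 4570≥4519, avg latency 62≤75, memory 220≤452, p99 latency 477≤611).

D1, D2, D3, D4, D5, D6, D7, D9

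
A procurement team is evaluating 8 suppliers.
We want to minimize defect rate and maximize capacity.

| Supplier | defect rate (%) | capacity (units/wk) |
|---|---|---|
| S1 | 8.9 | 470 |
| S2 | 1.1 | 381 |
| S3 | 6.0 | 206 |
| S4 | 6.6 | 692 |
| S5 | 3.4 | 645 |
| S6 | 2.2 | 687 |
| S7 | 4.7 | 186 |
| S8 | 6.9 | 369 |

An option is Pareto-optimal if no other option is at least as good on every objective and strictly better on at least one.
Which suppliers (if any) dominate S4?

none

S1: worse on defect rate (8.9 vs 6.6).
S2: worse on capacity (381 vs 692).
S3: worse on capacity (206 vs 692).
S5: worse on capacity (645 vs 692).
S6: worse on capacity (687 vs 692).
S7: worse on capacity (186 vs 692).
S8: worse on defect rate (6.9 vs 6.6).
No option dominates S4.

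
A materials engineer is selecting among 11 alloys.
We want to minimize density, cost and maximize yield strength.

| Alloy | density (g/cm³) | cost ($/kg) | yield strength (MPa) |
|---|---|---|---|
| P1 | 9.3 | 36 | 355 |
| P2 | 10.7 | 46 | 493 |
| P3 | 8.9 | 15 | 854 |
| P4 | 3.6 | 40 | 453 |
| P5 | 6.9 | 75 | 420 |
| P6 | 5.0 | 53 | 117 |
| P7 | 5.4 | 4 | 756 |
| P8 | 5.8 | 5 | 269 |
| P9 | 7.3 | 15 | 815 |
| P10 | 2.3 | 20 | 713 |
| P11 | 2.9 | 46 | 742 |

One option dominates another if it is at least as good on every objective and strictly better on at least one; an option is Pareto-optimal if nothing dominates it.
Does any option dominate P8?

P7 vs P8: density 5.4≤5.8, cost 4≤5, yield strength 756≥269 — P7 is at least as good on every objective and strictly better on at least one, so P7 dominates P8.

Yes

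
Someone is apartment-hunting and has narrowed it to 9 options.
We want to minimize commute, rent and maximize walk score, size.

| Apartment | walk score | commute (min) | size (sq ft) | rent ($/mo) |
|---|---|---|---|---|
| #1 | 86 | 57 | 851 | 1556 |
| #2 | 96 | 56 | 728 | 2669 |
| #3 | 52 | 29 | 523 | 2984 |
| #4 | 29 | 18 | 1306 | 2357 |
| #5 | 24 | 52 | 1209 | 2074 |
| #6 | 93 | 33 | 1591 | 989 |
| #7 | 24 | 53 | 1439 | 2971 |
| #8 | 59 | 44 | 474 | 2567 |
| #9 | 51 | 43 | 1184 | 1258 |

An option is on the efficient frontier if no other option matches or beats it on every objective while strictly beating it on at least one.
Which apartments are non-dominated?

#1: dominated by #6 (walk score 93≥86, commute 33≤57, size 1591≥851, rent 989≤1556).
#2: not dominated (best walk score).
#3: not dominated.
#4: not dominated (best commute).
#5: dominated by #6 (walk score 93≥24, commute 33≤52, size 1591≥1209, rent 989≤2074).
#6: not dominated (best size).
#7: dominated by #6 (walk score 93≥24, commute 33≤53, size 1591≥1439, rent 989≤2971).
#8: dominated by #6 (walk score 93≥59, commute 33≤44, size 1591≥474, rent 989≤2567).
#9: dominated by #6 (walk score 93≥51, commute 33≤43, size 1591≥1184, rent 989≤1258).

#2, #3, #4, #6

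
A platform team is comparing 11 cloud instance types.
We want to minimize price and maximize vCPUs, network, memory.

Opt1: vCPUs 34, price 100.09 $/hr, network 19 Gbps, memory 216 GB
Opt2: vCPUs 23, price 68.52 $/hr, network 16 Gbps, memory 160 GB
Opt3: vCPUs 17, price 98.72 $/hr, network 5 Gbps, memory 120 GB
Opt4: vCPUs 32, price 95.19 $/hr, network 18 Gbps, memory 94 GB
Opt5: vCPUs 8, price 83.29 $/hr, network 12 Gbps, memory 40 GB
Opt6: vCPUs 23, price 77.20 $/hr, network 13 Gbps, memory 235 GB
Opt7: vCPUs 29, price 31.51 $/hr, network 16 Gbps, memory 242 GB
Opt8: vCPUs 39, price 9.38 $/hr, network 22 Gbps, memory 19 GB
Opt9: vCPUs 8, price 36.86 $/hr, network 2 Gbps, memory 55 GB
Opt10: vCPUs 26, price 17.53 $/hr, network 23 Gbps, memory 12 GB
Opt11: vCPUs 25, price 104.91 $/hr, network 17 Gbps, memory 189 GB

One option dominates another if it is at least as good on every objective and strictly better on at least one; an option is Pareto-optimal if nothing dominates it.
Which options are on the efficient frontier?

Opt1: not dominated.
Opt2: dominated by Opt7 (vCPUs 29≥23, price 31.51≤68.52, network 16≥16, memory 242≥160).
Opt3: dominated by Opt2 (vCPUs 23≥17, price 68.52≤98.72, network 16≥5, memory 160≥120).
Opt4: not dominated.
Opt5: dominated by Opt2 (vCPUs 23≥8, price 68.52≤83.29, network 16≥12, memory 160≥40).
Opt6: dominated by Opt7 (vCPUs 29≥23, price 31.51≤77.20, network 16≥13, memory 242≥235).
Opt7: not dominated (best memory).
Opt8: not dominated (best vCPUs).
Opt9: dominated by Opt7 (vCPUs 29≥8, price 31.51≤36.86, network 16≥2, memory 242≥55).
Opt10: not dominated (best network).
Opt11: dominated by Opt1 (vCPUs 34≥25, price 100.09≤104.91, network 19≥17, memory 216≥189).

Opt1, Opt4, Opt7, Opt8, Opt10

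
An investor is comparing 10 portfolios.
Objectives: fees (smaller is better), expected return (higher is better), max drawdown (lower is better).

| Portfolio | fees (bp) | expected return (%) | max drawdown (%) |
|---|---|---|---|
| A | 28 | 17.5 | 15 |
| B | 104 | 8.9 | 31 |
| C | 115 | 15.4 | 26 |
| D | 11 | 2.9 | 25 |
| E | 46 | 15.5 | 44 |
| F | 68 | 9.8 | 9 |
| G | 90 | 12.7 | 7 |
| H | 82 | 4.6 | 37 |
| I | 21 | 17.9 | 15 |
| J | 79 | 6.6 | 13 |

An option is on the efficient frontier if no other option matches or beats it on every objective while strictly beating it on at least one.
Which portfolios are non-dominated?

A: dominated by I (fees 21≤28, expected return 17.9≥17.5, max drawdown 15≤15).
B: dominated by A (fees 28≤104, expected return 17.5≥8.9, max drawdown 15≤31).
C: dominated by A (fees 28≤115, expected return 17.5≥15.4, max drawdown 15≤26).
D: not dominated (best fees).
E: dominated by A (fees 28≤46, expected return 17.5≥15.5, max drawdown 15≤44).
F: not dominated.
G: not dominated (best max drawdown).
H: dominated by A (fees 28≤82, expected return 17.5≥4.6, max drawdown 15≤37).
I: not dominated (best expected return).
J: dominated by F (fees 68≤79, expected return 9.8≥6.6, max drawdown 9≤13).

D, F, G, I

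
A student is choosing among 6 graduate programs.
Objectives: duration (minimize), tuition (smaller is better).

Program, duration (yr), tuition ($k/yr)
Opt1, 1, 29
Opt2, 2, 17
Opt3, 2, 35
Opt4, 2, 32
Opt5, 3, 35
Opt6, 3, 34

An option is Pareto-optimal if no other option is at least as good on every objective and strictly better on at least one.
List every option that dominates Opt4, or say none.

Opt1, Opt2

Opt1: duration 1≤2, tuition 29≤32 — dominates Opt4.
Opt2: duration 2≤2, tuition 17≤32 — dominates Opt4.
Others (Opt3, Opt5, Opt6) are each worse than Opt4 on at least one objective.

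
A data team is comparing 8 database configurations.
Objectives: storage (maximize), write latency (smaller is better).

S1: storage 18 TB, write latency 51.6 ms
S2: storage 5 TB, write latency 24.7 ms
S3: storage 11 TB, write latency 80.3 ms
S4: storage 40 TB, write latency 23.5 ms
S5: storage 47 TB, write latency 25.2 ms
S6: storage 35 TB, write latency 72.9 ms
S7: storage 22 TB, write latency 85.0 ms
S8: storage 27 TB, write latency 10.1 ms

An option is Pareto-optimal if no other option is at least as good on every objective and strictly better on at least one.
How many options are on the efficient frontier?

S1: dominated by S4 (storage 40≥18, write latency 23.5≤51.6).
S2: dominated by S4 (storage 40≥5, write latency 23.5≤24.7).
S3: dominated by S1 (storage 18≥11, write latency 51.6≤80.3).
S4: not dominated.
S5: not dominated (best storage).
S6: dominated by S4 (storage 40≥35, write latency 23.5≤72.9).
S7: dominated by S4 (storage 40≥22, write latency 23.5≤85.0).
S8: not dominated (best write latency).
Pareto-optimal: S4, S5, S8 → 3.

3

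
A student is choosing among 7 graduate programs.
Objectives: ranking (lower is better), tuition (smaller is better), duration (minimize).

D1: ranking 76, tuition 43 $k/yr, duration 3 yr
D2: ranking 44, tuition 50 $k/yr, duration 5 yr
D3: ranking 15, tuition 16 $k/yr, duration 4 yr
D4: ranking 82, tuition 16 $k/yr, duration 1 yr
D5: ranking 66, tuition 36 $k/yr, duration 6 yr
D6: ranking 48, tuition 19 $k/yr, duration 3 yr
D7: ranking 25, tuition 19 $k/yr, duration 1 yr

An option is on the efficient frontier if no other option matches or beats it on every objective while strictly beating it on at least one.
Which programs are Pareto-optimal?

D1: dominated by D6 (ranking 48≤76, tuition 19≤43, duration 3≤3).
D2: dominated by D3 (ranking 15≤44, tuition 16≤50, duration 4≤5).
D3: not dominated (best ranking).
D4: not dominated.
D5: dominated by D3 (ranking 15≤66, tuition 16≤36, duration 4≤6).
D6: dominated by D7 (ranking 25≤48, tuition 19≤19, duration 1≤3).
D7: not dominated.

D3, D4, D7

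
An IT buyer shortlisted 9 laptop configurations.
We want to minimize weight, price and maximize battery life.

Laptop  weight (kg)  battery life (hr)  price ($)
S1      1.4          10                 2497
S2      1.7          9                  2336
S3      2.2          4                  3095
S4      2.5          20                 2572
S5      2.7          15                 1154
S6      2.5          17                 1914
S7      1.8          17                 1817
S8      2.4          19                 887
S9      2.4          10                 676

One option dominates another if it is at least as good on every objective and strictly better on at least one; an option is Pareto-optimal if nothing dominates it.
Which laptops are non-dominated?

S1, S2, S4, S7, S8, S9

S1: not dominated (best weight).
S2: not dominated.
S3: dominated by S1 (weight 1.4≤2.2, battery life 10≥4, price 2497≤3095).
S4: not dominated (best battery life).
S5: dominated by S8 (weight 2.4≤2.7, battery life 19≥15, price 887≤1154).
S6: dominated by S7 (weight 1.8≤2.5, battery life 17≥17, price 1817≤1914).
S7: not dominated.
S8: not dominated.
S9: not dominated (best price).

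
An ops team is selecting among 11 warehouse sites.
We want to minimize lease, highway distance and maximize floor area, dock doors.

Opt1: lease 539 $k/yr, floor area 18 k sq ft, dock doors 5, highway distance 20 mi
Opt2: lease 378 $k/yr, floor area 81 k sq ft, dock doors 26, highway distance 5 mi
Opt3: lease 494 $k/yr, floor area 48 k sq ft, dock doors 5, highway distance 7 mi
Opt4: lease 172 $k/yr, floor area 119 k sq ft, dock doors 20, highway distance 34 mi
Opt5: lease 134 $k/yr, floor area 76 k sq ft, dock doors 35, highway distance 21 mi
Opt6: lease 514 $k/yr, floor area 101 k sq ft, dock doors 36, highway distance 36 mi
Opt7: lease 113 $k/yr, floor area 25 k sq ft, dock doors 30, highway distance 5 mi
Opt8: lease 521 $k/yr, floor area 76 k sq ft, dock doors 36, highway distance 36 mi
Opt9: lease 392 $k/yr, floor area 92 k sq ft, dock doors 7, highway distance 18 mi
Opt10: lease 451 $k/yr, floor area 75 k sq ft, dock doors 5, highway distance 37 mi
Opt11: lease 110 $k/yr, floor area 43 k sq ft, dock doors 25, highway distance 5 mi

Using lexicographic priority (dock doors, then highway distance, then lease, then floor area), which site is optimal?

Opt6

First maximize dock doors: best is 36, kept {Opt6, Opt8}.
Then minimize highway distance: best is 36, kept {Opt6, Opt8}.
Then minimize lease: best is 514, kept {Opt6}.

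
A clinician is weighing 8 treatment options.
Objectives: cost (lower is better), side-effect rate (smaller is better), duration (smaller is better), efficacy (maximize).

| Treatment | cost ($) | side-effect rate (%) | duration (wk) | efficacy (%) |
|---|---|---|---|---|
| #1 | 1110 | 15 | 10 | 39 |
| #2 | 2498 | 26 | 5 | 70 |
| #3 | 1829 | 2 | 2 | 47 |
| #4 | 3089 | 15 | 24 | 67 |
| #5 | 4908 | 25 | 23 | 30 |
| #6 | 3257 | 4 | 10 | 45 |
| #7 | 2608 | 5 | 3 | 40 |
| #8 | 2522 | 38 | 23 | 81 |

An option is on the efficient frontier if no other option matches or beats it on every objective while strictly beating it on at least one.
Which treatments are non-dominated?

#1: not dominated (best cost).
#2: not dominated.
#3: not dominated (best side-effect rate).
#4: not dominated.
#5: dominated by #1 (cost 1110≤4908, side-effect rate 15≤25, duration 10≤23, efficacy 39≥30).
#6: dominated by #3 (cost 1829≤3257, side-effect rate 2≤4, duration 2≤10, efficacy 47≥45).
#7: dominated by #3 (cost 1829≤2608, side-effect rate 2≤5, duration 2≤3, efficacy 47≥40).
#8: not dominated (best efficacy).

#1, #2, #3, #4, #8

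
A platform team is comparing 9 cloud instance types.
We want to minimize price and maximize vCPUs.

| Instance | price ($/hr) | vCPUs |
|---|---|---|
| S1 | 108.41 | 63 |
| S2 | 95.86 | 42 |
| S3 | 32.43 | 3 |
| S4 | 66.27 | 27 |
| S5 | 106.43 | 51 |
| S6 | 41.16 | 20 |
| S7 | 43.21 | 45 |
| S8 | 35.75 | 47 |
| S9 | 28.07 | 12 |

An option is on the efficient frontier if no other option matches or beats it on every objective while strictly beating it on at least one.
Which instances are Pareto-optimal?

S1, S5, S8, S9

S1: not dominated (best vCPUs).
S2: dominated by S7 (price 43.21≤95.86, vCPUs 45≥42).
S3: dominated by S9 (price 28.07≤32.43, vCPUs 12≥3).
S4: dominated by S7 (price 43.21≤66.27, vCPUs 45≥27).
S5: not dominated.
S6: dominated by S8 (price 35.75≤41.16, vCPUs 47≥20).
S7: dominated by S8 (price 35.75≤43.21, vCPUs 47≥45).
S8: not dominated.
S9: not dominated (best price).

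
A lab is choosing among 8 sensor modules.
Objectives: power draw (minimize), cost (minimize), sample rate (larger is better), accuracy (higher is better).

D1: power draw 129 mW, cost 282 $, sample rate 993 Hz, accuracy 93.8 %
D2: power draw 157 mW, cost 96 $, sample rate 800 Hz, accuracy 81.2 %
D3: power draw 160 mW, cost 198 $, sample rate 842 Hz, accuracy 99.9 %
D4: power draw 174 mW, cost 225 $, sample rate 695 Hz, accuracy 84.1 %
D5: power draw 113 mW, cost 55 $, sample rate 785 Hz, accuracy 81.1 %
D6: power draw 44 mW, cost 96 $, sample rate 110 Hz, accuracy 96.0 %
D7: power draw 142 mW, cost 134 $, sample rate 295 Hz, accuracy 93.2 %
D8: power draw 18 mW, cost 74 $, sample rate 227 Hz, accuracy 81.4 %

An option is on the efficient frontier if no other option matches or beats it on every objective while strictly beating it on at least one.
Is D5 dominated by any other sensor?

D1: worse on power draw (129 vs 113).
D2: worse on power draw (157 vs 113).
D3: worse on power draw (160 vs 113).
D4: worse on power draw (174 vs 113).
D6: worse on cost (96 vs 55).
D7: worse on power draw (142 vs 113).
D8: worse on cost (74 vs 55).
No option is at least as good as D5 on every objective and strictly better on one.

No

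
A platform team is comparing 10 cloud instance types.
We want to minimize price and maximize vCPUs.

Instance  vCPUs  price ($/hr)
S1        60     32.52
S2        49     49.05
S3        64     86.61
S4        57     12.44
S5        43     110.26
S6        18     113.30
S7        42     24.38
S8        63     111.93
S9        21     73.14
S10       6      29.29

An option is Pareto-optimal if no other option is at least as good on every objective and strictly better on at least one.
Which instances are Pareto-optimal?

S1, S3, S4

S1: not dominated.
S2: dominated by S1 (vCPUs 60≥49, price 32.52≤49.05).
S3: not dominated (best vCPUs).
S4: not dominated (best price).
S5: dominated by S1 (vCPUs 60≥43, price 32.52≤110.26).
S6: dominated by S1 (vCPUs 60≥18, price 32.52≤113.30).
S7: dominated by S4 (vCPUs 57≥42, price 12.44≤24.38).
S8: dominated by S3 (vCPUs 64≥63, price 86.61≤111.93).
S9: dominated by S1 (vCPUs 60≥21, price 32.52≤73.14).
S10: dominated by S4 (vCPUs 57≥6, price 12.44≤29.29).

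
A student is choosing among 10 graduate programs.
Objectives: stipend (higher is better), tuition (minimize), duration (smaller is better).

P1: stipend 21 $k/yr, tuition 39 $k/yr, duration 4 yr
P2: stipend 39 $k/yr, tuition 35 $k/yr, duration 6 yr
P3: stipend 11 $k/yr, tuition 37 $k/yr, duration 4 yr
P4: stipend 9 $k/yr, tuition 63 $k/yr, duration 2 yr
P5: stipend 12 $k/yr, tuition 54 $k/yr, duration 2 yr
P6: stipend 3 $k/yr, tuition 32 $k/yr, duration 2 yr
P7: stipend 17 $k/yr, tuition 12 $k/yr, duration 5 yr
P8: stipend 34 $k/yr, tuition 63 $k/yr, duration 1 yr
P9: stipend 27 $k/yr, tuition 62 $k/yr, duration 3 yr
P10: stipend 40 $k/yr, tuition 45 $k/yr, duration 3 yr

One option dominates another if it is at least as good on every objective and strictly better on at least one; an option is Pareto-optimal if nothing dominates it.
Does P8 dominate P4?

Yes

P8 vs P4: stipend 34≥9, tuition 63≤63, duration 1≤2 — P8 is at least as good on every objective with at least one strict improvement.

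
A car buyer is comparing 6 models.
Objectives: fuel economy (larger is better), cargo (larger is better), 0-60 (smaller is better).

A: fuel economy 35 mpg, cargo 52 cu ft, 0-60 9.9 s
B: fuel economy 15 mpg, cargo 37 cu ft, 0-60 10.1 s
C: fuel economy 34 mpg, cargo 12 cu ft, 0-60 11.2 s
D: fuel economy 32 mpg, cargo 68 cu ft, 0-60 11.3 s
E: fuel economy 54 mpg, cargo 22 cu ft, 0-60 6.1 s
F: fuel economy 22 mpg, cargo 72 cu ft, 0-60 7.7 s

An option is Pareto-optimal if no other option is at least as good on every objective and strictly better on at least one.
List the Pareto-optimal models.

A: not dominated.
B: dominated by A (fuel economy 35≥15, cargo 52≥37, 0-60 9.9≤10.1).
C: dominated by A (fuel economy 35≥34, cargo 52≥12, 0-60 9.9≤11.2).
D: not dominated.
E: not dominated (best fuel economy).
F: not dominated (best cargo).

A, D, E, F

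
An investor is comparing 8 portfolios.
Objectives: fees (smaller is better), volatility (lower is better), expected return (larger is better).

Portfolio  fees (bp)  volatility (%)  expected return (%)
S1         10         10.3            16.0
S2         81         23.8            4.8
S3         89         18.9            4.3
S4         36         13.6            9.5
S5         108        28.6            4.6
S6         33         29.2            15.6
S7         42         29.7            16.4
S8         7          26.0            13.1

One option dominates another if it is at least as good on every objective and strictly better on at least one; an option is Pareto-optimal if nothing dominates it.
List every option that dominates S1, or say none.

S2: worse on fees (81 vs 10).
S3: worse on fees (89 vs 10).
S4: worse on fees (36 vs 10).
S5: worse on fees (108 vs 10).
S6: worse on fees (33 vs 10).
S7: worse on fees (42 vs 10).
S8: worse on volatility (26.0 vs 10.3).
No option dominates S1.

none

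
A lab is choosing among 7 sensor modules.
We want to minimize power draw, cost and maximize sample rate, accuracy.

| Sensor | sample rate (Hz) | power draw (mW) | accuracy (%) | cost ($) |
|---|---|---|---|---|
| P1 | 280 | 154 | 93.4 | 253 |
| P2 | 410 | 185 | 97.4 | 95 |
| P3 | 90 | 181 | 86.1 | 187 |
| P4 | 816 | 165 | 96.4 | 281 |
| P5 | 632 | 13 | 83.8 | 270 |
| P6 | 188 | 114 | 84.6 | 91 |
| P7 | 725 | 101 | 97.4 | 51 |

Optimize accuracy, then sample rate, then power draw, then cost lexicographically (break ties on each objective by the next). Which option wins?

First maximize accuracy: best is 97.4, kept {P2, P7}.
Then maximize sample rate: best is 725, kept {P7}.

P7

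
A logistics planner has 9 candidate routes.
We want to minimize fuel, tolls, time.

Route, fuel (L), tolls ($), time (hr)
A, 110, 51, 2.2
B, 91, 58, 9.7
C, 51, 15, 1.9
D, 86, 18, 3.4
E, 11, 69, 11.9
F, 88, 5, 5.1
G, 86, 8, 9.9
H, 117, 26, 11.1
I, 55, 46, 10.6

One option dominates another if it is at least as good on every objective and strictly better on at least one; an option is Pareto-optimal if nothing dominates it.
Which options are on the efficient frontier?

C, E, F, G

A: dominated by C (fuel 51≤110, tolls 15≤51, time 1.9≤2.2).
B: dominated by C (fuel 51≤91, tolls 15≤58, time 1.9≤9.7).
C: not dominated (best time).
D: dominated by C (fuel 51≤86, tolls 15≤18, time 1.9≤3.4).
E: not dominated (best fuel).
F: not dominated (best tolls).
G: not dominated.
H: dominated by C (fuel 51≤117, tolls 15≤26, time 1.9≤11.1).
I: dominated by C (fuel 51≤55, tolls 15≤46, time 1.9≤10.6).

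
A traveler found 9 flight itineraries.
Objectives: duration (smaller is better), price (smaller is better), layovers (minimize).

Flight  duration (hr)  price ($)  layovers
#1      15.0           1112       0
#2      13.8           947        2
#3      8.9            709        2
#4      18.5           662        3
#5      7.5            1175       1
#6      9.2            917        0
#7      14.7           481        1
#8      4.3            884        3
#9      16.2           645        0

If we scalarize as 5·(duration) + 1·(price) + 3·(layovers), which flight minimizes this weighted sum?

#7

#1: 5·15.0 + 1·1112 + 3·0 = 1187.0
#2: 5·13.8 + 1·947 + 3·2 = 1022.0
#3: 5·8.9 + 1·709 + 3·2 = 759.5
#4: 5·18.5 + 1·662 + 3·3 = 763.5
#5: 5·7.5 + 1·1175 + 3·1 = 1215.5
#6: 5·9.2 + 1·917 + 3·0 = 963.0
#7: 5·14.7 + 1·481 + 3·1 = 557.5
#8: 5·4.3 + 1·884 + 3·3 = 914.5
#9: 5·16.2 + 1·645 + 3·0 = 726.0
Lowest: #7 at 557.5.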